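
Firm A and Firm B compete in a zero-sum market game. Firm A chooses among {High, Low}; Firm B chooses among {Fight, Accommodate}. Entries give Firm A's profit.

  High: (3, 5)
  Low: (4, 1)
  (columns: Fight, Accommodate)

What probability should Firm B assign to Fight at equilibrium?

Row minima: High → 3, Low → 1; maximin = 3.
Column maxima: Fight → 4, Accommodate → 5; minimax = 4.
3 ≠ 4, so there is no saddle point; optimal play is mixed.
Let Firm A play High with probability p. Expected payoff against Fight: 3p + 4(1−p) = −p + 4; against Accommodate: 5p + 1(1−p) = 4p + 1.
Setting these equal: −p + 4 = 4p + 1 ⇒ −5p = -3 ⇒ p = 3/5, and the value is (-1)·(3/5) + 4 = 17/5.
For Firm B: with q = P(Fight), equating High's and Low's payoffs gives −2q + 5 = 3q + 1 ⇒ q = 4/5.

4/5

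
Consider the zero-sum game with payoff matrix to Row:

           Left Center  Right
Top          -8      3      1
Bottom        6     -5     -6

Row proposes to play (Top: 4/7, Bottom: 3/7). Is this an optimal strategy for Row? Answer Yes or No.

Yes

Against Left this mix gives (4/7)·(-8) + (3/7)·6 = -2.
Against Center this mix gives (4/7)·3 + (3/7)·(-5) = -3/7.
Against Right this mix gives (4/7)·1 + (3/7)·(-6) = -2.
All of Column's active replies (Left, Right) yield -2, and no column does worse for Row. The mix makes Column indifferent and guarantees -2, so it is optimal.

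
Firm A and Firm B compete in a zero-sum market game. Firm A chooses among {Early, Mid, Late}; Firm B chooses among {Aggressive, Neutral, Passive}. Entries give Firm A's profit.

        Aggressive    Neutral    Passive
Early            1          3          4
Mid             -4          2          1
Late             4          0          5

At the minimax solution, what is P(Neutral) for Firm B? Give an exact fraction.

1/2

Row minima: Early → 1, Mid → -4, Late → 0; maximin = 1.
Column maxima: Aggressive → 4, Neutral → 3, Passive → 5; minimax = 3.
1 ≠ 3, so there is no saddle point; optimal play is mixed.
Mid is strictly dominated by Early, so Firm A never plays it.
Passive is strictly dominated by Aggressive (it gives Firm A strictly more in every row), so Firm B never plays it.
On the remaining 2×2 (Early, Late vs Aggressive, Neutral):
Let Firm A play Early with probability p. Expected payoff against Aggressive: 1p + 4(1−p) = −3p + 4; against Neutral: 3p + 0(1−p) = 3p.
Setting these equal: −3p + 4 = 3p ⇒ −6p = -4 ⇒ p = 2/3, and the value is (-3)·(2/3) + 4 = 2.
For Firm B: with q = P(Aggressive), equating Early's and Late's payoffs gives −2q + 3 = 4q ⇒ q = 1/2.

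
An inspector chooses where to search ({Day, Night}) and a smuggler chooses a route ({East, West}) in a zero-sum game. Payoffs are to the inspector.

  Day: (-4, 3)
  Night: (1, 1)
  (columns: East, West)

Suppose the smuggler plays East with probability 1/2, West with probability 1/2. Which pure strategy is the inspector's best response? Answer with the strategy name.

Expected payoff of Day: (1/2)·(-4) + (1/2)·3 = -1/2.
Expected payoff of Night: (1/2)·1 + (1/2)·1 = 1.
The largest is 1, so the inspector's best response is Night.

Night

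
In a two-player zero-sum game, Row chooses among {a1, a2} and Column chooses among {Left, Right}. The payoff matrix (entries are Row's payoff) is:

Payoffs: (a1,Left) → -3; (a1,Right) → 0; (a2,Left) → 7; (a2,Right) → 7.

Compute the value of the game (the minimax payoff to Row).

7

Row minima: a1 → -3, a2 → 7; maximin = 7.
Column maxima: Left → 7, Right → 7; minimax = 7.
Since maximin = minimax = 7, there is a saddle point and the value is 7.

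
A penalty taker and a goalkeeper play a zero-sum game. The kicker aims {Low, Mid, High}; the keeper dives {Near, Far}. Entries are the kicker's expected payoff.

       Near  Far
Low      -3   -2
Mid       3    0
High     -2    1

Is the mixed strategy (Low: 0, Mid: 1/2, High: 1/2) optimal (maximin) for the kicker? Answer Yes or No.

Against Near this mix gives (1/2)·3 + (1/2)·(-2) = 1/2.
Against Far this mix gives (1/2)·0 + (1/2)·1 = 1/2.
All of the keeper's active replies (Near, Far) yield 1/2, and no column does worse for the kicker. The mix makes the keeper indifferent and guarantees 1/2, so it is optimal.

Yes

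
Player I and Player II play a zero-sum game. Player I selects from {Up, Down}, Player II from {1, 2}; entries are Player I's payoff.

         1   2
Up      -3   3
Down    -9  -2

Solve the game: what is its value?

Row minima: Up → -3, Down → -9; maximin = -3.
Column maxima: 1 → -3, 2 → 3; minimax = -3.
Since maximin = minimax = -3, there is a saddle point and the value is -3.

-3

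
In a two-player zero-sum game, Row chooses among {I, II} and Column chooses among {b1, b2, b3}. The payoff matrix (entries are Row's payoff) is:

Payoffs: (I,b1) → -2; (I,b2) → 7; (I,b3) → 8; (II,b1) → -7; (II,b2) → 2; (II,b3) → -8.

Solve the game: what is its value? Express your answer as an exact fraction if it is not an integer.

Row minima: I → -2, II → -8; maximin = -2.
Column maxima: b1 → -2, b2 → 7, b3 → 8; minimax = -2.
Since maximin = minimax = -2, there is a saddle point and the value is -2.

-2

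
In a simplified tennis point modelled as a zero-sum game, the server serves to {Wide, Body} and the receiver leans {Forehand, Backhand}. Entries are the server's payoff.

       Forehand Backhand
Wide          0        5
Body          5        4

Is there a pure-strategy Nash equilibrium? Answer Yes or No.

No

Row minima: Wide → 0, Body → 4; maximin = 4.
Column maxima: Forehand → 5, Backhand → 5; minimax = 5.
4 ≠ 5, so no pure-strategy equilibrium exists.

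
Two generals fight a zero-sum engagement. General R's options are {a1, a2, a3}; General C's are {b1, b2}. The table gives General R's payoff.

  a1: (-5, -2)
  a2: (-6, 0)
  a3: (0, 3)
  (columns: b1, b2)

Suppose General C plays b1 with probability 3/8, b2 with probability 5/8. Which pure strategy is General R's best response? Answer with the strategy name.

Expected payoff of a1: (3/8)·(-5) + (5/8)·(-2) = -25/8.
Expected payoff of a2: (3/8)·(-6) + (5/8)·0 = -9/4.
Expected payoff of a3: (3/8)·0 + (5/8)·3 = 15/8.
The largest is 15/8, so General R's best response is a3.

a3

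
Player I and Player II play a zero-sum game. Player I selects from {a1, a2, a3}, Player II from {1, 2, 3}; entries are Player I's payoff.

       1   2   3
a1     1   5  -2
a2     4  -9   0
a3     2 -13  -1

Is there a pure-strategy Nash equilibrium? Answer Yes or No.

No

Row minima: a1 → -2, a2 → -9, a3 → -13; maximin = -2.
Column maxima: 1 → 4, 2 → 5, 3 → 0; minimax = 0.
-2 ≠ 0, so no pure-strategy equilibrium exists.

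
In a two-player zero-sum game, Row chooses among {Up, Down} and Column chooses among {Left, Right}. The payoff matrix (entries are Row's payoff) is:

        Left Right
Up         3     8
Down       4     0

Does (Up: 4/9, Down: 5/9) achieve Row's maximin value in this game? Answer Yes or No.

Against Left this mix gives (4/9)·3 + (5/9)·4 = 32/9.
Against Right this mix gives (4/9)·8 + (5/9)·0 = 32/9.
All of Column's active replies (Left, Right) yield 32/9, and no column does worse for Row. The mix makes Column indifferent and guarantees 32/9, so it is optimal.

Yes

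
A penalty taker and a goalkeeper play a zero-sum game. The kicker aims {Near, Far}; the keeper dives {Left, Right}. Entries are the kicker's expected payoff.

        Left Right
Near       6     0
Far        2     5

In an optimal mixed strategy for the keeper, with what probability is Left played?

5/9

Row minima: Near → 0, Far → 2; maximin = 2.
Column maxima: Left → 6, Right → 5; minimax = 5.
2 ≠ 5, so there is no saddle point; optimal play is mixed.
Let the kicker play Near with probability p. Expected payoff against Left: 6p + 2(1−p) = 4p + 2; against Right: 0p + 5(1−p) = −5p + 5.
Setting these equal: 4p + 2 = −5p + 5 ⇒ 9p = 3 ⇒ p = 1/3, and the value is (4)·(1/3) + 2 = 10/3.
For the keeper: with q = P(Left), equating Near's and Far's payoffs gives 6q = −3q + 5 ⇒ q = 5/9.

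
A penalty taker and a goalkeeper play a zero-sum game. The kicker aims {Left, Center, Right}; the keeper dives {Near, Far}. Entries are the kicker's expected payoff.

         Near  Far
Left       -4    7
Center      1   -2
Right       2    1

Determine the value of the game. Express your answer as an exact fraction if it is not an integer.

3/2

Row minima: Left → -4, Center → -2, Right → 1; maximin = 1.
Column maxima: Near → 2, Far → 7; minimax = 2.
1 ≠ 2, so there is no saddle point; optimal play is mixed.
Center is strictly dominated by Right, so the kicker never plays it.
On the remaining 2×2 (Left, Right vs Near, Far):
Let the kicker play Left with probability p. Expected payoff against Near: (-4)p + 2(1−p) = −6p + 2; against Far: 7p + 1(1−p) = 6p + 1.
Setting these equal: −6p + 2 = 6p + 1 ⇒ −12p = -1 ⇒ p = 1/12, and the value is (-6)·(1/12) + 2 = 3/2.
For the keeper: with q = P(Near), equating Left's and Right's payoffs gives −11q + 7 = q + 1 ⇒ q = 1/2.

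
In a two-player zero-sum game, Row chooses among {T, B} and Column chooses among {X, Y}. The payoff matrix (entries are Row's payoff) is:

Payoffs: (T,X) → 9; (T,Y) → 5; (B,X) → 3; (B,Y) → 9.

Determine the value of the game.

Row minima: T → 5, B → 3; maximin = 5.
Column maxima: X → 9, Y → 9; minimax = 9.
5 ≠ 9, so there is no saddle point; optimal play is mixed.
Let Row play T with probability p. Expected payoff against X: 9p + 3(1−p) = 6p + 3; against Y: 5p + 9(1−p) = −4p + 9.
Setting these equal: 6p + 3 = −4p + 9 ⇒ 10p = 6 ⇒ p = 3/5, and the value is (6)·(3/5) + 3 = 33/5.
For Column: with q = P(X), equating T's and B's payoffs gives 4q + 5 = −6q + 9 ⇒ q = 2/5.

33/5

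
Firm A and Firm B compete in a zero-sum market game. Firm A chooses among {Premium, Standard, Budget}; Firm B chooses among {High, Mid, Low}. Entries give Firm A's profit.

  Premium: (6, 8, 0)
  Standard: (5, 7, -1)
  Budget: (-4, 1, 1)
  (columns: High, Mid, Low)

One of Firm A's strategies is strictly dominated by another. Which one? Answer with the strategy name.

Premium gives a strictly higher payoff than Standard against every column: 6 > 5, 8 > 7, 0 > -1.
So Standard is strictly dominated and Firm A never plays it.

Standard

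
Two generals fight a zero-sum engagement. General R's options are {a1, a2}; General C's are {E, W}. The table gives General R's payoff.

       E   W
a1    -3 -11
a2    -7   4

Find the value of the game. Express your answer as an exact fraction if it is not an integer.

Row minima: a1 → -11, a2 → -7; maximin = -7.
Column maxima: E → -3, W → 4; minimax = -3.
-7 ≠ -3, so there is no saddle point; optimal play is mixed.
Let General R play a1 with probability p. Expected payoff against E: (-3)p + (-7)(1−p) = 4p − 7; against W: (-11)p + 4(1−p) = −15p + 4.
Setting these equal: 4p − 7 = −15p + 4 ⇒ 19p = 11 ⇒ p = 11/19, and the value is (4)·(11/19) − 7 = -89/19.
For General C: with q = P(E), equating a1's and a2's payoffs gives 8q − 11 = −11q + 4 ⇒ q = 15/19.

-89/19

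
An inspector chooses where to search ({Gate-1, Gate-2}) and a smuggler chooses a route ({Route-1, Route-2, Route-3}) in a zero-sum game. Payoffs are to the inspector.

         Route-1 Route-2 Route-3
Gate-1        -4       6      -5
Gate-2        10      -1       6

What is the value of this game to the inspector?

Row minima: Gate-1 → -5, Gate-2 → -1; maximin = -1.
Column maxima: Route-1 → 10, Route-2 → 6, Route-3 → 6; minimax = 6.
-1 ≠ 6, so there is no saddle point; optimal play is mixed.
Route-1 is strictly dominated by Route-3 (it gives the inspector strictly more in every row), so the smuggler never plays it.
On the remaining 2×2 (Gate-1, Gate-2 vs Route-2, Route-3):
Let the inspector play Gate-1 with probability p. Expected payoff against Route-2: 6p + (-1)(1−p) = 7p − 1; against Route-3: (-5)p + 6(1−p) = −11p + 6.
Setting these equal: 7p − 1 = −11p + 6 ⇒ 18p = 7 ⇒ p = 7/18, and the value is (7)·(7/18) − 1 = 31/18.
For the smuggler: with q = P(Route-2), equating Gate-1's and Gate-2's payoffs gives 11q − 5 = −7q + 6 ⇒ q = 11/18.

31/18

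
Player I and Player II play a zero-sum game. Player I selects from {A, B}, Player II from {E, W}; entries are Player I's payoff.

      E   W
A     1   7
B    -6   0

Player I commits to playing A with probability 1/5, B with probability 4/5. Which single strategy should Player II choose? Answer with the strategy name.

If Player II plays E, Player I's expected payoff is (1/5)·1 + (4/5)·(-6) = -23/5.
If Player II plays W, Player I's expected payoff is (1/5)·7 + (4/5)·0 = 7/5.
Player II minimizes Player I's payoff; the smallest is -23/5, so the best response is E.

E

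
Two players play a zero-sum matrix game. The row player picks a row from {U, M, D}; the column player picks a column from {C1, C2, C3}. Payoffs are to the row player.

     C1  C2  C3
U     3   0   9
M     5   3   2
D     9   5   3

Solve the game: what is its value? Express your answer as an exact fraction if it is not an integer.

45/11

Row minima: U → 0, M → 2, D → 3; maximin = 3.
Column maxima: C1 → 9, C2 → 5, C3 → 9; minimax = 5.
3 ≠ 5, so there is no saddle point; optimal play is mixed.
M is strictly dominated by D, so the row player never plays it.
C1 is strictly dominated by C2 (it gives the row player strictly more in every row), so the column player never plays it.
On the remaining 2×2 (U, D vs C2, C3):
Let the row player play U with probability p. Expected payoff against C2: 0p + 5(1−p) = −5p + 5; against C3: 9p + 3(1−p) = 6p + 3.
Setting these equal: −5p + 5 = 6p + 3 ⇒ −11p = -2 ⇒ p = 2/11, and the value is (-5)·(2/11) + 5 = 45/11.
For the column player: with q = P(C2), equating U's and D's payoffs gives −9q + 9 = 2q + 3 ⇒ q = 6/11.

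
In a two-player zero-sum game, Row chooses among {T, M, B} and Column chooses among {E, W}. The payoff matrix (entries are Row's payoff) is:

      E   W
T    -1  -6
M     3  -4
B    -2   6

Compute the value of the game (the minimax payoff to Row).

2/3

Row minima: T → -6, M → -4, B → -2; maximin = -2.
Column maxima: E → 3, W → 6; minimax = 3.
-2 ≠ 3, so there is no saddle point; optimal play is mixed.
T is strictly dominated by M, so Row never plays it.
On the remaining 2×2 (M, B vs E, W):
Let Row play M with probability p. Expected payoff against E: 3p + (-2)(1−p) = 5p − 2; against W: (-4)p + 6(1−p) = −10p + 6.
Setting these equal: 5p − 2 = −10p + 6 ⇒ 15p = 8 ⇒ p = 8/15, and the value is (5)·(8/15) − 2 = 2/3.
For Column: with q = P(E), equating M's and B's payoffs gives 7q − 4 = −8q + 6 ⇒ q = 2/3.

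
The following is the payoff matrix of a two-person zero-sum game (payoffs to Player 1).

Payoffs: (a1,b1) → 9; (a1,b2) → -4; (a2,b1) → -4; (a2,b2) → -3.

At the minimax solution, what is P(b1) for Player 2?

1/14

Row minima: a1 → -4, a2 → -4; maximin = -4.
Column maxima: b1 → 9, b2 → -3; minimax = -3.
-4 ≠ -3, so there is no saddle point; optimal play is mixed.
Let Player 1 play a1 with probability p. Expected payoff against b1: 9p + (-4)(1−p) = 13p − 4; against b2: (-4)p + (-3)(1−p) = −p − 3.
Setting these equal: 13p − 4 = −p − 3 ⇒ 14p = 1 ⇒ p = 1/14, and the value is (13)·(1/14) − 4 = -43/14.
For Player 2: with q = P(b1), equating a1's and a2's payoffs gives 13q − 4 = −q − 3 ⇒ q = 1/14.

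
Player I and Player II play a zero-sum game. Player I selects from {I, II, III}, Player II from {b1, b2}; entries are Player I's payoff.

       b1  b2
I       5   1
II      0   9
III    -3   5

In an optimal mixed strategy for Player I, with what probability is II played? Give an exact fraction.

4/13

Row minima: I → 1, II → 0, III → -3; maximin = 1.
Column maxima: b1 → 5, b2 → 9; minimax = 5.
1 ≠ 5, so there is no saddle point; optimal play is mixed.
III is strictly dominated by II, so Player I never plays it.
On the remaining 2×2 (I, II vs b1, b2):
Let Player I play I with probability p. Expected payoff against b1: 5p + 0(1−p) = 5p; against b2: 1p + 9(1−p) = −8p + 9.
Setting these equal: 5p = −8p + 9 ⇒ 13p = 9 ⇒ p = 9/13, and the value is (5)·(9/13) = 45/13.
For Player II: with q = P(b1), equating I's and II's payoffs gives 4q + 1 = −9q + 9 ⇒ q = 8/13.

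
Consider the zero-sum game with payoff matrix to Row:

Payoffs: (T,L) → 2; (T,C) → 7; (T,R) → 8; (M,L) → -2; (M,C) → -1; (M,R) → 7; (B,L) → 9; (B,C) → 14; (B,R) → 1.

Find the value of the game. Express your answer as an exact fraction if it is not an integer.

Row minima: T → 2, M → -2, B → 1; maximin = 2.
Column maxima: L → 9, C → 14, R → 8; minimax = 8.
2 ≠ 8, so there is no saddle point; optimal play is mixed.
M is strictly dominated by T, so Row never plays it.
C is strictly dominated by L (it gives Row strictly more in every row), so Column never plays it.
On the remaining 2×2 (T, B vs L, R):
Let Row play T with probability p. Expected payoff against L: 2p + 9(1−p) = −7p + 9; against R: 8p + 1(1−p) = 7p + 1.
Setting these equal: −7p + 9 = 7p + 1 ⇒ −14p = -8 ⇒ p = 4/7, and the value is (-7)·(4/7) + 9 = 5.
For Column: with q = P(L), equating T's and B's payoffs gives −6q + 8 = 8q + 1 ⇒ q = 1/2.

5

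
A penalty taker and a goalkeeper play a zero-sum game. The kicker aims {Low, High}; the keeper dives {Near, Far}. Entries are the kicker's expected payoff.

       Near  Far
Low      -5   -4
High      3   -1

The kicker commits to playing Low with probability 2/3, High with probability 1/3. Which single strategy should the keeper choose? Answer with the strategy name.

Far

If the keeper plays Near, the kicker's expected payoff is (2/3)·(-5) + (1/3)·3 = -7/3.
If the keeper plays Far, the kicker's expected payoff is (2/3)·(-4) + (1/3)·(-1) = -3.
The keeper minimizes the kicker's payoff; the smallest is -3, so the best response is Far.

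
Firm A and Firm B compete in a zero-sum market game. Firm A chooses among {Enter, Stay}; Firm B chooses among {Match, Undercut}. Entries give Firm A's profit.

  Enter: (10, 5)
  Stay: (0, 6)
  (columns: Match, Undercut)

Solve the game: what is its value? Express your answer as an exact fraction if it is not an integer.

Row minima: Enter → 5, Stay → 0; maximin = 5.
Column maxima: Match → 10, Undercut → 6; minimax = 6.
5 ≠ 6, so there is no saddle point; optimal play is mixed.
Let Firm A play Enter with probability p. Expected payoff against Match: 10p + 0(1−p) = 10p; against Undercut: 5p + 6(1−p) = −p + 6.
Setting these equal: 10p = −p + 6 ⇒ 11p = 6 ⇒ p = 6/11, and the value is (10)·(6/11) = 60/11.
For Firm B: with q = P(Match), equating Enter's and Stay's payoffs gives 5q + 5 = −6q + 6 ⇒ q = 1/11.

60/11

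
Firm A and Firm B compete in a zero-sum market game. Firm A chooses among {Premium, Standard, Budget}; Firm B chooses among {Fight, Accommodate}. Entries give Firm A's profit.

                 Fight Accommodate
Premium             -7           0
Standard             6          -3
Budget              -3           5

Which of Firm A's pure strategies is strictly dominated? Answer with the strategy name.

Budget gives a strictly higher payoff than Premium against every column: -3 > -7, 5 > 0.
So Premium is strictly dominated and Firm A never plays it.

Premium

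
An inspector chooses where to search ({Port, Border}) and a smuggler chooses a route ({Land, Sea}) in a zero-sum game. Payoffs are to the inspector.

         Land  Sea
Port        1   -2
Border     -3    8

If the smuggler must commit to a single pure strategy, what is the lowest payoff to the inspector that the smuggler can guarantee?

Column maxima: Land → 1, Sea → 8.
The smallest of these is 1.

1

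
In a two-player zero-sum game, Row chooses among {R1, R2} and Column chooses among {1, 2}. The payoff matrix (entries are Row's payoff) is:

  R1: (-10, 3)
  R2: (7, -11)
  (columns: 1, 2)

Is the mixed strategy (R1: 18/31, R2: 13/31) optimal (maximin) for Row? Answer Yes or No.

Yes

Against 1 this mix gives (18/31)·(-10) + (13/31)·7 = -89/31.
Against 2 this mix gives (18/31)·3 + (13/31)·(-11) = -89/31.
All of Column's active replies (1, 2) yield -89/31, and no column does worse for Row. The mix makes Column indifferent and guarantees -89/31, so it is optimal.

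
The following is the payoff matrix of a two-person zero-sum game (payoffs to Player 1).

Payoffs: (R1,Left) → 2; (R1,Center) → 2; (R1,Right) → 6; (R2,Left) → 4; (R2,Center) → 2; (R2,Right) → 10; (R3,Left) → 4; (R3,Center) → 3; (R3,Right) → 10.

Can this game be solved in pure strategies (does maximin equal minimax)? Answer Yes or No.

Yes

Row minima: R1 → 2, R2 → 2, R3 → 3; maximin = 3.
Column maxima: Left → 4, Center → 3, Right → 10; minimax = 3.
maximin = minimax = 3, so a saddle point exists.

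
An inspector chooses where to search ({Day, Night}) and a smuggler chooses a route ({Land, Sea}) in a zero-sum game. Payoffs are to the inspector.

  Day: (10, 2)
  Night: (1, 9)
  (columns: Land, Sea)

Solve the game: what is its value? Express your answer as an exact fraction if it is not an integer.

Row minima: Day → 2, Night → 1; maximin = 2.
Column maxima: Land → 10, Sea → 9; minimax = 9.
2 ≠ 9, so there is no saddle point; optimal play is mixed.
Let the inspector play Day with probability p. Expected payoff against Land: 10p + 1(1−p) = 9p + 1; against Sea: 2p + 9(1−p) = −7p + 9.
Setting these equal: 9p + 1 = −7p + 9 ⇒ 16p = 8 ⇒ p = 1/2, and the value is (9)·(1/2) + 1 = 11/2.
For the smuggler: with q = P(Land), equating Day's and Night's payoffs gives 8q + 2 = −8q + 9 ⇒ q = 7/16.

11/2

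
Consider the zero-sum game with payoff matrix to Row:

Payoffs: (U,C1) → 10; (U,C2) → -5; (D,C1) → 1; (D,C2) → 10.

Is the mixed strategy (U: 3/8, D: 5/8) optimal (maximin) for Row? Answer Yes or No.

Yes

Against C1 this mix gives (3/8)·10 + (5/8)·1 = 35/8.
Against C2 this mix gives (3/8)·(-5) + (5/8)·10 = 35/8.
All of Column's active replies (C1, C2) yield 35/8, and no column does worse for Row. The mix makes Column indifferent and guarantees 35/8, so it is optimal.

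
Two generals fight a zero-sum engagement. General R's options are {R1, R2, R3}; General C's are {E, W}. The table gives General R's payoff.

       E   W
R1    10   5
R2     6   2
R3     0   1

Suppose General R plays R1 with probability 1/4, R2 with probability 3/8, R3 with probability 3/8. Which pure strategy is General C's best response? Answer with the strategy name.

W

If General C plays E, General R's expected payoff is (1/4)·10 + (3/8)·6 + (3/8)·0 = 19/4.
If General C plays W, General R's expected payoff is (1/4)·5 + (3/8)·2 + (3/8)·1 = 19/8.
General C minimizes General R's payoff; the smallest is 19/8, so the best response is W.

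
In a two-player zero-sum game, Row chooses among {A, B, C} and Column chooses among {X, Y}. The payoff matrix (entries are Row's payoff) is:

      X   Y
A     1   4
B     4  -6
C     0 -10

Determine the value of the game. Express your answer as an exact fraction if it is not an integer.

Row minima: A → 1, B → -6, C → -10; maximin = 1.
Column maxima: X → 4, Y → 4; minimax = 4.
1 ≠ 4, so there is no saddle point; optimal play is mixed.
C is strictly dominated by A, so Row never plays it.
On the remaining 2×2 (A, B vs X, Y):
Let Row play A with probability p. Expected payoff against X: 1p + 4(1−p) = −3p + 4; against Y: 4p + (-6)(1−p) = 10p − 6.
Setting these equal: −3p + 4 = 10p − 6 ⇒ −13p = -10 ⇒ p = 10/13, and the value is (-3)·(10/13) + 4 = 22/13.
For Column: with q = P(X), equating A's and B's payoffs gives −3q + 4 = 10q − 6 ⇒ q = 10/13.

22/13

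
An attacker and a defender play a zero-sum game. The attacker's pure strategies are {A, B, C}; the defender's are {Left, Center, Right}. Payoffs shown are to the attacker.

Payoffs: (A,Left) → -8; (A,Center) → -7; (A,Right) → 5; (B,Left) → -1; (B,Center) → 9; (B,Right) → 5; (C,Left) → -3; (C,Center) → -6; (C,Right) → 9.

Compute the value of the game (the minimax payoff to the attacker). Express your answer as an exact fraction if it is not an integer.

Row minima: A → -8, B → -1, C → -6; maximin = -1.
Column maxima: Left → -1, Center → 9, Right → 9; minimax = -1.
Since maximin = minimax = -1, there is a saddle point and the value is -1.

-1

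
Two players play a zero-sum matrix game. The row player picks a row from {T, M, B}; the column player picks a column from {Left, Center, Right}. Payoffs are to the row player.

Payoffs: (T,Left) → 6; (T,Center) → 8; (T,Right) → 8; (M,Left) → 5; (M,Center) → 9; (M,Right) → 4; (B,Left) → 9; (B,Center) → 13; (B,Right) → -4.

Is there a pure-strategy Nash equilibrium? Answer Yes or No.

No

Row minima: T → 6, M → 4, B → -4; maximin = 6.
Column maxima: Left → 9, Center → 13, Right → 8; minimax = 8.
6 ≠ 8, so no pure-strategy equilibrium exists.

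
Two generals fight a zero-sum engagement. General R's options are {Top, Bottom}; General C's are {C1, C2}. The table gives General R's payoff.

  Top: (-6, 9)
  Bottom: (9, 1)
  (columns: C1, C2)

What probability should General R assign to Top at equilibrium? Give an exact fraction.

8/23

Row minima: Top → -6, Bottom → 1; maximin = 1.
Column maxima: C1 → 9, C2 → 9; minimax = 9.
1 ≠ 9, so there is no saddle point; optimal play is mixed.
Let General R play Top with probability p. Expected payoff against C1: (-6)p + 9(1−p) = −15p + 9; against C2: 9p + 1(1−p) = 8p + 1.
Setting these equal: −15p + 9 = 8p + 1 ⇒ −23p = -8 ⇒ p = 8/23, and the value is (-15)·(8/23) + 9 = 87/23.
For General C: with q = P(C1), equating Top's and Bottom's payoffs gives −15q + 9 = 8q + 1 ⇒ q = 8/23.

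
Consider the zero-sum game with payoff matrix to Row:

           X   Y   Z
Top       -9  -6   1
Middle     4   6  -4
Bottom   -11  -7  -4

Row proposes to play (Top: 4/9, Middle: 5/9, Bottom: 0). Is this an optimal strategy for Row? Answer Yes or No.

Against X this mix gives (4/9)·(-9) + (5/9)·4 = -16/9.
Against Y this mix gives (4/9)·(-6) + (5/9)·6 = 2/3.
Against Z this mix gives (4/9)·1 + (5/9)·(-4) = -16/9.
All of Column's active replies (X, Z) yield -16/9, and no column does worse for Row. The mix makes Column indifferent and guarantees -16/9, so it is optimal.

Yes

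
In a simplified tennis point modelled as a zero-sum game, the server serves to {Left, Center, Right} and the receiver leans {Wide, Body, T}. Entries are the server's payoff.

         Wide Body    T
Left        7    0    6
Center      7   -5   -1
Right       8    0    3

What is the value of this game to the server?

Row minima: Left → 0, Center → -5, Right → 0; maximin = 0.
Column maxima: Wide → 8, Body → 0, T → 6; minimax = 0.
Since maximin = minimax = 0, there is a saddle point and the value is 0.

0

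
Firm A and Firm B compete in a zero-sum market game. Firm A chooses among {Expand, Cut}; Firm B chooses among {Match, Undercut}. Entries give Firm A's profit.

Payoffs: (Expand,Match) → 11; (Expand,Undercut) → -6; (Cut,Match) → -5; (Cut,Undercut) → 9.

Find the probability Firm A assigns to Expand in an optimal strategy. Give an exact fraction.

Row minima: Expand → -6, Cut → -5; maximin = -5.
Column maxima: Match → 11, Undercut → 9; minimax = 9.
-5 ≠ 9, so there is no saddle point; optimal play is mixed.
Let Firm A play Expand with probability p. Expected payoff against Match: 11p + (-5)(1−p) = 16p − 5; against Undercut: (-6)p + 9(1−p) = −15p + 9.
Setting these equal: 16p − 5 = −15p + 9 ⇒ 31p = 14 ⇒ p = 14/31, and the value is (16)·(14/31) − 5 = 69/31.
For Firm B: with q = P(Match), equating Expand's and Cut's payoffs gives 17q − 6 = −14q + 9 ⇒ q = 15/31.

14/31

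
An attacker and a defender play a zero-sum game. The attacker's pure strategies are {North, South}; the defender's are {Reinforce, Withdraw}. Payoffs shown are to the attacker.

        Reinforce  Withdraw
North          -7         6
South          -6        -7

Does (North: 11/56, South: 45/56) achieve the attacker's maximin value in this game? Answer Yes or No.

Against Reinforce this mix gives (11/56)·(-7) + (45/56)·(-6) = -347/56.
Against Withdraw this mix gives (11/56)·6 + (45/56)·(-7) = -249/56.
The defender will play Reinforce, holding the attacker to -347/56. Shifting weight toward the row that does better against Reinforce would raise this floor (the equalizing mix achieves -85/14 against both Reinforce and Withdraw), so the proposed strategy is not optimal.

No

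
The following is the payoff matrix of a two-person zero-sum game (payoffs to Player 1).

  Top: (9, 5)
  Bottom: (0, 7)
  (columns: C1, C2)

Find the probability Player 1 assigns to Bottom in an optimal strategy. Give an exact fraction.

4/11

Row minima: Top → 5, Bottom → 0; maximin = 5.
Column maxima: C1 → 9, C2 → 7; minimax = 7.
5 ≠ 7, so there is no saddle point; optimal play is mixed.
Let Player 1 play Top with probability p. Expected payoff against C1: 9p + 0(1−p) = 9p; against C2: 5p + 7(1−p) = −2p + 7.
Setting these equal: 9p = −2p + 7 ⇒ 11p = 7 ⇒ p = 7/11, and the value is (9)·(7/11) = 63/11.
For Player 2: with q = P(C1), equating Top's and Bottom's payoffs gives 4q + 5 = −7q + 7 ⇒ q = 2/11.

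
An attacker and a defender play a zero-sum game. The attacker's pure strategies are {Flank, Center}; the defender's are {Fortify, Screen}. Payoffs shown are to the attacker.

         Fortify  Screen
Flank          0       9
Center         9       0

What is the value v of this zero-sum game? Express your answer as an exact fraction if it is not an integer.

Row minima: Flank → 0, Center → 0; maximin = 0.
Column maxima: Fortify → 9, Screen → 9; minimax = 9.
0 ≠ 9, so there is no saddle point; optimal play is mixed.
Let the attacker play Flank with probability p. Expected payoff against Fortify: 0p + 9(1−p) = −9p + 9; against Screen: 9p + 0(1−p) = 9p.
Setting these equal: −9p + 9 = 9p ⇒ −18p = -9 ⇒ p = 1/2, and the value is (-9)·(1/2) + 9 = 9/2.
For the defender: with q = P(Fortify), equating Flank's and Center's payoffs gives −9q + 9 = 9q ⇒ q = 1/2.

9/2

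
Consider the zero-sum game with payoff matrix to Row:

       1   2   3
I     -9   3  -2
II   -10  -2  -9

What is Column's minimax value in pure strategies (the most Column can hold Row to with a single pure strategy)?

Column maxima: 1 → -9, 2 → 3, 3 → -2.
The smallest of these is -9.

-9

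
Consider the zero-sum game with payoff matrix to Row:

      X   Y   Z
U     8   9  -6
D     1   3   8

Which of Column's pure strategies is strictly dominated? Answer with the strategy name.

X holds Row's payoff strictly below Y in every row: 8 < 9, 1 < 3.
So Y is strictly dominated for Column.

Y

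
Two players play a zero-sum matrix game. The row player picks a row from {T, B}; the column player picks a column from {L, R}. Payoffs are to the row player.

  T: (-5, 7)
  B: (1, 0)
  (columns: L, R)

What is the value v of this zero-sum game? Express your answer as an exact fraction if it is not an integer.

7/13

Row minima: T → -5, B → 0; maximin = 0.
Column maxima: L → 1, R → 7; minimax = 1.
0 ≠ 1, so there is no saddle point; optimal play is mixed.
Let the row player play T with probability p. Expected payoff against L: (-5)p + 1(1−p) = −6p + 1; against R: 7p + 0(1−p) = 7p.
Setting these equal: −6p + 1 = 7p ⇒ −13p = -1 ⇒ p = 1/13, and the value is (-6)·(1/13) + 1 = 7/13.
For the column player: with q = P(L), equating T's and B's payoffs gives −12q + 7 = q ⇒ q = 7/13.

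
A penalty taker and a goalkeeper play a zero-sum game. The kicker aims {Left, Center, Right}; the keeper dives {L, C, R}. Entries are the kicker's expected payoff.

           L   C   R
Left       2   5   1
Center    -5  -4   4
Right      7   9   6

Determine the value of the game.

Row minima: Left → 1, Center → -5, Right → 6; maximin = 6.
Column maxima: L → 7, C → 9, R → 6; minimax = 6.
Since maximin = minimax = 6, there is a saddle point and the value is 6.

6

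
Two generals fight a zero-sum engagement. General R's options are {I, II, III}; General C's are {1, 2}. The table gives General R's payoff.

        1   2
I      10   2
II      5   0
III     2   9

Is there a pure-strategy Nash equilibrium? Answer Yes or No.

No

Row minima: I → 2, II → 0, III → 2; maximin = 2.
Column maxima: 1 → 10, 2 → 9; minimax = 9.
2 ≠ 9, so no pure-strategy equilibrium exists.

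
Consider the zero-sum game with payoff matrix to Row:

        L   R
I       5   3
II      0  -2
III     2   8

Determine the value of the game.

17/4

Row minima: I → 3, II → -2, III → 2; maximin = 3.
Column maxima: L → 5, R → 8; minimax = 5.
3 ≠ 5, so there is no saddle point; optimal play is mixed.
II is strictly dominated by I, so Row never plays it.
On the remaining 2×2 (I, III vs L, R):
Let Row play I with probability p. Expected payoff against L: 5p + 2(1−p) = 3p + 2; against R: 3p + 8(1−p) = −5p + 8.
Setting these equal: 3p + 2 = −5p + 8 ⇒ 8p = 6 ⇒ p = 3/4, and the value is (3)·(3/4) + 2 = 17/4.
For Column: with q = P(L), equating I's and III's payoffs gives 2q + 3 = −6q + 8 ⇒ q = 5/8.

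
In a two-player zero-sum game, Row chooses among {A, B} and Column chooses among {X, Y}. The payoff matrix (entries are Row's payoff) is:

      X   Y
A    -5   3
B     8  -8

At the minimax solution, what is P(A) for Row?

2/3

Row minima: A → -5, B → -8; maximin = -5.
Column maxima: X → 8, Y → 3; minimax = 3.
-5 ≠ 3, so there is no saddle point; optimal play is mixed.
Let Row play A with probability p. Expected payoff against X: (-5)p + 8(1−p) = −13p + 8; against Y: 3p + (-8)(1−p) = 11p − 8.
Setting these equal: −13p + 8 = 11p − 8 ⇒ −24p = -16 ⇒ p = 2/3, and the value is (-13)·(2/3) + 8 = -2/3.
For Column: with q = P(X), equating A's and B's payoffs gives −8q + 3 = 16q − 8 ⇒ q = 11/24.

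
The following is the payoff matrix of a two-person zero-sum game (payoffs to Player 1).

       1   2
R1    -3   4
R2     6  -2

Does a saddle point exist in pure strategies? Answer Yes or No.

No

Row minima: R1 → -3, R2 → -2; maximin = -2.
Column maxima: 1 → 6, 2 → 4; minimax = 4.
-2 ≠ 4, so no pure-strategy equilibrium exists.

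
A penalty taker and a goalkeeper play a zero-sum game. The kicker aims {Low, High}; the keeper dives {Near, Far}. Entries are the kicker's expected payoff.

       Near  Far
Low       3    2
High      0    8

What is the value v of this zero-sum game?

8/3

Row minima: Low → 2, High → 0; maximin = 2.
Column maxima: Near → 3, Far → 8; minimax = 3.
2 ≠ 3, so there is no saddle point; optimal play is mixed.
Let the kicker play Low with probability p. Expected payoff against Near: 3p + 0(1−p) = 3p; against Far: 2p + 8(1−p) = −6p + 8.
Setting these equal: 3p = −6p + 8 ⇒ 9p = 8 ⇒ p = 8/9, and the value is (3)·(8/9) = 8/3.
For the keeper: with q = P(Near), equating Low's and High's payoffs gives q + 2 = −8q + 8 ⇒ q = 2/3.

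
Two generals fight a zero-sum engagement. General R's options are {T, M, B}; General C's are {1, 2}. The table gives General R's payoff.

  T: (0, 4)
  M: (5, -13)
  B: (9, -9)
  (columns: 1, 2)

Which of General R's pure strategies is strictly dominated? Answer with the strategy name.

B gives a strictly higher payoff than M against every column: 9 > 5, -9 > -13.
So M is strictly dominated and General R never plays it.

M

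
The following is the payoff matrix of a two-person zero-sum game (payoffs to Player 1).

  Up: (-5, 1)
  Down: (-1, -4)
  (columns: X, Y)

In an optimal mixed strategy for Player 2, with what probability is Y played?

4/9

Row minima: Up → -5, Down → -4; maximin = -4.
Column maxima: X → -1, Y → 1; minimax = -1.
-4 ≠ -1, so there is no saddle point; optimal play is mixed.
Let Player 1 play Up with probability p. Expected payoff against X: (-5)p + (-1)(1−p) = −4p − 1; against Y: 1p + (-4)(1−p) = 5p − 4.
Setting these equal: −4p − 1 = 5p − 4 ⇒ −9p = -3 ⇒ p = 1/3, and the value is (-4)·(1/3) − 1 = -7/3.
For Player 2: with q = P(X), equating Up's and Down's payoffs gives −6q + 1 = 3q − 4 ⇒ q = 5/9.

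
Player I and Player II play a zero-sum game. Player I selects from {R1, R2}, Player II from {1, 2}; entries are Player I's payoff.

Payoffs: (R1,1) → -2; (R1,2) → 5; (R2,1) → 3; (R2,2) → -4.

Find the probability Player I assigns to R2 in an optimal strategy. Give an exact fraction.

Row minima: R1 → -2, R2 → -4; maximin = -2.
Column maxima: 1 → 3, 2 → 5; minimax = 3.
-2 ≠ 3, so there is no saddle point; optimal play is mixed.
Let Player I play R1 with probability p. Expected payoff against 1: (-2)p + 3(1−p) = −5p + 3; against 2: 5p + (-4)(1−p) = 9p − 4.
Setting these equal: −5p + 3 = 9p − 4 ⇒ −14p = -7 ⇒ p = 1/2, and the value is (-5)·(1/2) + 3 = 1/2.
For Player II: with q = P(1), equating R1's and R2's payoffs gives −7q + 5 = 7q − 4 ⇒ q = 9/14.

1/2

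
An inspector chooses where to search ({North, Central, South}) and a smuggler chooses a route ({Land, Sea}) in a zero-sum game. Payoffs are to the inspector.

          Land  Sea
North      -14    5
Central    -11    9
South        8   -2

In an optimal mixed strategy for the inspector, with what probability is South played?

Row minima: North → -14, Central → -11, South → -2; maximin = -2.
Column maxima: Land → 8, Sea → 9; minimax = 8.
-2 ≠ 8, so there is no saddle point; optimal play is mixed.
North is strictly dominated by Central, so the inspector never plays it.
On the remaining 2×2 (Central, South vs Land, Sea):
Let the inspector play Central with probability p. Expected payoff against Land: (-11)p + 8(1−p) = −19p + 8; against Sea: 9p + (-2)(1−p) = 11p − 2.
Setting these equal: −19p + 8 = 11p − 2 ⇒ −30p = -10 ⇒ p = 1/3, and the value is (-19)·(1/3) + 8 = 5/3.
For the smuggler: with q = P(Land), equating Central's and South's payoffs gives −20q + 9 = 10q − 2 ⇒ q = 11/30.

2/3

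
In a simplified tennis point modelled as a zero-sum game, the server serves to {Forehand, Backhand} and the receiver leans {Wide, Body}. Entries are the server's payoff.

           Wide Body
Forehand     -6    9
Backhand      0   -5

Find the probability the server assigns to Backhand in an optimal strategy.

3/4

Row minima: Forehand → -6, Backhand → -5; maximin = -5.
Column maxima: Wide → 0, Body → 9; minimax = 0.
-5 ≠ 0, so there is no saddle point; optimal play is mixed.
Let the server play Forehand with probability p. Expected payoff against Wide: (-6)p + 0(1−p) = −6p; against Body: 9p + (-5)(1−p) = 14p − 5.
Setting these equal: −6p = 14p − 5 ⇒ −20p = -5 ⇒ p = 1/4, and the value is (-6)·(1/4) = -3/2.
For the receiver: with q = P(Wide), equating Forehand's and Backhand's payoffs gives −15q + 9 = 5q − 5 ⇒ q = 7/10.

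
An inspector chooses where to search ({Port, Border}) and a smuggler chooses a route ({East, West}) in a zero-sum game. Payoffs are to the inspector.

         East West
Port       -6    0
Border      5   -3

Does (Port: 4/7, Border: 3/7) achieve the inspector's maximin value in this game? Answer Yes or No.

Against East this mix gives (4/7)·(-6) + (3/7)·5 = -9/7.
Against West this mix gives (4/7)·0 + (3/7)·(-3) = -9/7.
All of the smuggler's active replies (East, West) yield -9/7, and no column does worse for the inspector. The mix makes the smuggler indifferent and guarantees -9/7, so it is optimal.

Yes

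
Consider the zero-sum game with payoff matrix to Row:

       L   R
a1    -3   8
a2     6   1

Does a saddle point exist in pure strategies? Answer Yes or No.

No

Row minima: a1 → -3, a2 → 1; maximin = 1.
Column maxima: L → 6, R → 8; minimax = 6.
1 ≠ 6, so no pure-strategy equilibrium exists.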